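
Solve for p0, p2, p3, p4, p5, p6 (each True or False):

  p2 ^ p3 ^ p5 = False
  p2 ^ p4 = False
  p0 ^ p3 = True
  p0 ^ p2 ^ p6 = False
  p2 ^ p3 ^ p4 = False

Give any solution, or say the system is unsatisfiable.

p0 = True; p2 = False; p3 = False; p4 = False; p5 = False; p6 = True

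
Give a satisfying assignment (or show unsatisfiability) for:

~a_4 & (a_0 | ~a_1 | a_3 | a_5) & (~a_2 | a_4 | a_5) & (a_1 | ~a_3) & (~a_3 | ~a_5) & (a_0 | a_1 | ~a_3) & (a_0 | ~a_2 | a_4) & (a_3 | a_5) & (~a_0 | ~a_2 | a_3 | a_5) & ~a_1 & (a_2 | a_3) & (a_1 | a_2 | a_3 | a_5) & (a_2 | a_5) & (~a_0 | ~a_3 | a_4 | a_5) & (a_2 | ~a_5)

Unit clause (~a_4) forces a_4 = False.
Unit clause (~a_1) forces a_1 = False.
In (a_1 | ~a_3) only ~a_3 is left, so a_3 = False.
In (a_3 | a_5) only a_5 is left, so a_5 = True.
In (a_2 | a_3) only a_2 is left, so a_2 = True.
In (a_0 | ~a_2 | a_4) only a_0 is left, so a_0 = True.
All clauses satisfied.

a_0: True; a_1: False; a_2: True; a_3: False; a_4: False; a_5: True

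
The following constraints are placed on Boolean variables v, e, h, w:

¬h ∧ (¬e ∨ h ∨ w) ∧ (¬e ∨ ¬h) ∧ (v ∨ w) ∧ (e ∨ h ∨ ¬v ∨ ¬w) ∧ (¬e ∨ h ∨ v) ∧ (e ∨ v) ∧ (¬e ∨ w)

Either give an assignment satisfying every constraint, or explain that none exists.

v: True, e: True, h: False, w: True

Unit clause (¬h) forces h = False.
Try v = False:
  (v ∨ w) forces w = True.
  (¬e ∨ h ∨ v) forces e = False.
  clause (e ∨ v) is falsified — backtrack.
So v = True.
Set e = True.
  then (¬e ∨ h ∨ w) forces w = True.
Check each clause:
  (¬h): ¬h holds.
  (¬e ∨ h ∨ w): w holds.
  (¬e ∨ ¬h): ¬h holds.
  (v ∨ w): v holds.
  (e ∨ h ∨ ¬v ∨ ¬w): e holds.
  (¬e ∨ h ∨ v): v holds.
  (e ∨ v): e holds.
  (¬e ∨ w): w holds.
All clauses satisfied.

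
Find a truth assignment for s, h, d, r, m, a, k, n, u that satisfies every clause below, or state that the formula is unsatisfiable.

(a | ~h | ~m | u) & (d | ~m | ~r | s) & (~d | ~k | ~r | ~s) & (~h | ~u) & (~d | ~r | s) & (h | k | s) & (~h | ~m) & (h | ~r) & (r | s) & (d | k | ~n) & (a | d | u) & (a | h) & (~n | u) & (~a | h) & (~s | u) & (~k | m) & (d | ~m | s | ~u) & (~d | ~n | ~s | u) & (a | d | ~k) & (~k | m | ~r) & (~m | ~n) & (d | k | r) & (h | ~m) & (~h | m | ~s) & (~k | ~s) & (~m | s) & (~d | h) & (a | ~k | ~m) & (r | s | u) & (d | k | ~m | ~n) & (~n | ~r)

Try s = True:
  (~s | u) forces u = True.
  (~h | ~u) forces h = False.
  (h | ~r) forces r = False.
  (a | h) forces a = True.
  clause (~a | h) is falsified — backtrack.
So s = False.
  then (r | s) forces r = True.
  then (~m | s) forces m = False.
  then (~n | ~r) forces n = False.
  then (~d | ~r | s) forces d = False.
  then (h | ~r) forces h = True.
  then (~k | m) forces k = False.
  then (~h | ~u) forces u = False.
  then (a | d | u) forces a = True.
All clauses satisfied.

s = False; h = True; d = False; r = True; m = False; a = True; k = False; n = False; u = False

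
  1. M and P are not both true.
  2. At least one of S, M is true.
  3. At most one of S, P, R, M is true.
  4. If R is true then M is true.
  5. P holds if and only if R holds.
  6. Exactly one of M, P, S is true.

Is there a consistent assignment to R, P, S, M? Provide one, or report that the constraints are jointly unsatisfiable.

R = False, P = False, S = True, M = False

  (1) M=F, P=F — not both ✓
  (2) {S, M}: 1 true — at least one ✓
  (3) {S, P, R, M}: 1 true — at most one ✓
  (4) R=F ⇒ M: vacuous ✓
  (5) P=F, R=F — same ✓
  (6) {M, P, S}: 1 true — exactly one ✓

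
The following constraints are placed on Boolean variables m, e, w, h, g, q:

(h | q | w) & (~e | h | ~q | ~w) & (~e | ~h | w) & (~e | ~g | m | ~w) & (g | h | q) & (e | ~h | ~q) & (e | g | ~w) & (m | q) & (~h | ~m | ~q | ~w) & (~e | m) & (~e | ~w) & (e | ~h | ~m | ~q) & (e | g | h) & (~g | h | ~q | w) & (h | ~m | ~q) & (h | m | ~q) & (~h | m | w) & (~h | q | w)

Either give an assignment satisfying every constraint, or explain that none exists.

m = True, e = False, w = True, h = False, g = True, q = False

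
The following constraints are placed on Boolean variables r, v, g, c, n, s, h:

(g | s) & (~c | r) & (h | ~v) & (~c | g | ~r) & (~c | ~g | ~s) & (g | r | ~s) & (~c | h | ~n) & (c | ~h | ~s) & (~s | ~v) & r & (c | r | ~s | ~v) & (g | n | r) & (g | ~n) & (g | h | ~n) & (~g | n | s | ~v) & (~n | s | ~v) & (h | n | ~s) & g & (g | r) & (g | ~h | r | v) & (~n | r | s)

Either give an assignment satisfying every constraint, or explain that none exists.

r=T, v=F, g=T, c=F, n=F, s=F, h=F

Unit clause (r) forces r = True.
Unit clause (g) forces g = True.
Set v = False.
Set c = False.
Set n = False.
Try s = True:
  (c | ~h | ~s) forces h = False.
  clause (h | n | ~s) is falsified — backtrack.
So s = False.
Set h = False.
All clauses satisfied.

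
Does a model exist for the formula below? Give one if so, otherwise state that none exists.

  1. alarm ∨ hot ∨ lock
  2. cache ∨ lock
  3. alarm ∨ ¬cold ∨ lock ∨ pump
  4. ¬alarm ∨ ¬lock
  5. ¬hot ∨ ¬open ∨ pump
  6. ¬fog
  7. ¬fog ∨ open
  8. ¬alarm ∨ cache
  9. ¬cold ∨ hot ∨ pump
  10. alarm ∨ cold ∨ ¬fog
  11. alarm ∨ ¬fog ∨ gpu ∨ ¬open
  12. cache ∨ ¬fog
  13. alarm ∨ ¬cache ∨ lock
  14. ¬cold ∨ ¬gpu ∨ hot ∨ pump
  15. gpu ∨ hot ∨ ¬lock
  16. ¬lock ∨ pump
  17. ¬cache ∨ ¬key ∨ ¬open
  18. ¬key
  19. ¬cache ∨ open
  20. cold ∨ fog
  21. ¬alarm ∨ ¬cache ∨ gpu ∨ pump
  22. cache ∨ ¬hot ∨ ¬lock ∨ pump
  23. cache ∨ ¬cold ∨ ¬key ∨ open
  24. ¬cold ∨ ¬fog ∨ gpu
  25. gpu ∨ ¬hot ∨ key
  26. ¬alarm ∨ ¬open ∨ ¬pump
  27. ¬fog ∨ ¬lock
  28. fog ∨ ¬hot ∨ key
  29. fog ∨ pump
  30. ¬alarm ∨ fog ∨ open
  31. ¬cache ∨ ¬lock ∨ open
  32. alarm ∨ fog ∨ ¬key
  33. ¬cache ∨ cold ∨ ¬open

open = True, hot = False, gpu = True, cache = True, alarm = False, cold = True, fog = False, pump = True, lock = True, key = False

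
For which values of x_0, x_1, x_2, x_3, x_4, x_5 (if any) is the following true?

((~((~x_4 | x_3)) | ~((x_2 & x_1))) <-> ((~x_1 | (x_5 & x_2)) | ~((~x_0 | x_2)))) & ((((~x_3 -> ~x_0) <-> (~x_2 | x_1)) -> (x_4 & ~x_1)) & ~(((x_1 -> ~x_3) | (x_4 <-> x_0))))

The formula is unsatisfiable.

Case x_1 = True: the formula simplifies to ((~((~x_4 | x_3)) | ~x_2) <-> ((x_5 & x_2) | ~((~x_0 | x_2)))) & (~((~x_3 -> ~x_0)) & ~((~x_3 | (x_4 <-> x_0)))).
  x_3 = True: the conjunct ~((~x_3 -> ~x_0)) becomes ~((False -> ~x_0)) = False.
  x_3 = False: the conjunct ~((~x_3 | (x_4 <-> x_0))) becomes ~((True | (x_4 <-> x_0))) = False.
Case x_1 = False: the conjunct ~(((x_1 -> ~x_3) | (x_4 <-> x_0))) becomes ~((True | (x_4 <-> x_0))) = False.
Both cases fail — unsatisfiable.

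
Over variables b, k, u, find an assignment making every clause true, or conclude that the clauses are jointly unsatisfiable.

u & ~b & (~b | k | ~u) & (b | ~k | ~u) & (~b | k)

Unit clause (u) forces u = True.
Unit clause (~b) forces b = False.
In (b | ~k | ~u) only ~k is left, so k = False.
Check each clause:
  (u): u holds.
  (~b): ~b holds.
  (~b | k | ~u): ~b holds.
  (b | ~k | ~u): ~k holds.
  (~b | k): ~b holds.
All clauses satisfied.

b: False; k: False; u: True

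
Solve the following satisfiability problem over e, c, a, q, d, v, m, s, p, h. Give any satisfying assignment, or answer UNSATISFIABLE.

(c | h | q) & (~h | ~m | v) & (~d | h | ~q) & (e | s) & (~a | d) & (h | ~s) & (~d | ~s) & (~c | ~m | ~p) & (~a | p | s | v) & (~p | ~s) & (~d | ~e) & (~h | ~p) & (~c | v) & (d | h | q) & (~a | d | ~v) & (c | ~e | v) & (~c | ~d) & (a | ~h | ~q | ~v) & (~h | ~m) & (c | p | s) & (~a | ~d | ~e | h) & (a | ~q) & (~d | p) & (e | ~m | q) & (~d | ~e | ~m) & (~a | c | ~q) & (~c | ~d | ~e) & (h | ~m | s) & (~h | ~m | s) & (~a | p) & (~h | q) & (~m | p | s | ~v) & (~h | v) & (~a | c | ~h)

Case d = True:
  (~d | ~s) forces s = False.
  (e | s) forces e = True.
  Clause (~d | ~e) is falsified — contradiction.
Case d = False:
  (~a | d) forces a = False.
  (a | ~q) forces q = False.
  (d | h | q) forces h = True.
  Clause (~h | q) is falsified — contradiction.
Both cases fail, so the formula is unsatisfiable.

Unsatisfiable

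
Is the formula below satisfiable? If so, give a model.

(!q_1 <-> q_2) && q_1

q_1: True, q_2: False

  !q_1 <-> q_2 = True
    !q_1 = False
Both conjuncts True, so the formula holds.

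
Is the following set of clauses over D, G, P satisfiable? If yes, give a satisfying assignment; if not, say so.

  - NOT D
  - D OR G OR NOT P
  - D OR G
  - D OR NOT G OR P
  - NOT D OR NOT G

D = False, G = True, P = True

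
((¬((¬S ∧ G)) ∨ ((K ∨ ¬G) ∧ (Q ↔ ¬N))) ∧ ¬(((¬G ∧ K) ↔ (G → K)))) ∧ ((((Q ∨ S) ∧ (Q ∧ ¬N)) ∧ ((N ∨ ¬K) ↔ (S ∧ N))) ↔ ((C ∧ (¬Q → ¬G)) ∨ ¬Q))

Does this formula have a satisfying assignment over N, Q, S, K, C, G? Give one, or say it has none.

N: True, Q: True, S: False, K: False, C: False, G: False

  (¬((¬S ∧ G)) ∨ ((K ∨ ¬G) ∧ (Q ↔ ¬N))) ∧ ¬(((¬G ∧ K) ↔ (G → K))) = True
    ¬((¬S ∧ G)) ∨ ((K ∨ ¬G) ∧ (Q ↔ ¬N)) = True
      ¬((¬S ∧ G)) = True
        ¬S ∧ G = False
          ¬S = True
      (K ∨ ¬G) ∧ (Q ↔ ¬N) = False
        K ∨ ¬G = True
          ¬G = True
        Q ↔ ¬N = False
          ¬N = False
    ¬(((¬G ∧ K) ↔ (G → K))) = True
      (¬G ∧ K) ↔ (G → K) = False
        ¬G ∧ K = False
          ¬G = True
        G → K = True
  (((Q ∨ S) ∧ (Q ∧ ¬N)) ∧ ((N ∨ ¬K) ↔ (S ∧ N))) ↔ ((C ∧ (¬Q → ¬G)) ∨ ¬Q) = True
    ((Q ∨ S) ∧ (Q ∧ ¬N)) ∧ ((N ∨ ¬K) ↔ (S ∧ N)) = False
      (Q ∨ S) ∧ (Q ∧ ¬N) = False
        Q ∨ S = True
        Q ∧ ¬N = False
          ¬N = False
      (N ∨ ¬K) ↔ (S ∧ N) = False
        N ∨ ¬K = True
          ¬K = True
        S ∧ N = False
    (C ∧ (¬Q → ¬G)) ∨ ¬Q = False
      C ∧ (¬Q → ¬G) = False
        ¬Q → ¬G = True
          ¬Q = False
          ¬G = True
      ¬Q = False
Both conjuncts True, so the formula holds.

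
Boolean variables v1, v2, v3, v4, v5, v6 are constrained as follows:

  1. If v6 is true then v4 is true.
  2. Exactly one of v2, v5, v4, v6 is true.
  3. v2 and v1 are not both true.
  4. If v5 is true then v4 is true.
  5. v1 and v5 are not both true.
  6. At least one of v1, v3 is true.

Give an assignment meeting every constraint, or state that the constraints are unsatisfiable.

v1: True, v2: False, v3: False, v4: True, v5: False, v6: False

  (1) v6=F ⇒ v4: vacuous ✓
  (2) {v2, v5, v4, v6}: 1 true — exactly one ✓
  (3) v2=F, v1=T — not both ✓
  (4) v5=F ⇒ v4: vacuous ✓
  (5) v1=T, v5=F — not both ✓
  (6) {v1, v3}: 1 true — at least one ✓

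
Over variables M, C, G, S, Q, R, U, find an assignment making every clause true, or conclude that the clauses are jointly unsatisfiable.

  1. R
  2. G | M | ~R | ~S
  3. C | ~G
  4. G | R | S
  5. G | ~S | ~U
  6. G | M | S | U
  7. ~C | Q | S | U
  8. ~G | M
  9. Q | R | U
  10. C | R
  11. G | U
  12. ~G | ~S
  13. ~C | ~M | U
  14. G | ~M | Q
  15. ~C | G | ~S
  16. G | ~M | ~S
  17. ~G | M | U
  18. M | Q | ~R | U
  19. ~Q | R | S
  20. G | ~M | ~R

M = False, C = False, G = False, S = False, Q = False, R = True, U = True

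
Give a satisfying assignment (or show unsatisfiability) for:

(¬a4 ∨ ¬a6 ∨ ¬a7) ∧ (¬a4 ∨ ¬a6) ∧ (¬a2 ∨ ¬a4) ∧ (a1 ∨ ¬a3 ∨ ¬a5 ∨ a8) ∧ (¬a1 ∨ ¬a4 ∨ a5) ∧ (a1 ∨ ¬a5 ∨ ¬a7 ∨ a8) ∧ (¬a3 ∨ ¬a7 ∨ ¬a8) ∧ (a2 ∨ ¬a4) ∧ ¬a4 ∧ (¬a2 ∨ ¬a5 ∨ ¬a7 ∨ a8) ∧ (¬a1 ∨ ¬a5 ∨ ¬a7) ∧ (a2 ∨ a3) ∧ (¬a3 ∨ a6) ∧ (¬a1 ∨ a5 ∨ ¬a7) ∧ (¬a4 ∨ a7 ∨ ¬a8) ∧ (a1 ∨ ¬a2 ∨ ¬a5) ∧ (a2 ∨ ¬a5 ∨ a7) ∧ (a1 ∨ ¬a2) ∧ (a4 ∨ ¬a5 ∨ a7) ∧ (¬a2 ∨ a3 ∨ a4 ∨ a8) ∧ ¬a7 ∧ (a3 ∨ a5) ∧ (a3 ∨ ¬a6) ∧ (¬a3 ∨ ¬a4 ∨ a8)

a1 = False, a2 = False, a3 = True, a4 = False, a5 = False, a6 = True, a7 = False, a8 = True

Unit clause (¬a4) forces a4 = False.
Unit clause (¬a7) forces a7 = False.
In (a4 ∨ ¬a5 ∨ a7) only ¬a5 is left, so a5 = False.
In (a3 ∨ a5) only a3 is left, so a3 = True.
In (¬a3 ∨ a6) only a6 is left, so a6 = True.
Set a1 = False.
  then (a1 ∨ ¬a2) forces a2 = False.
Set a8 = True.
All clauses satisfied.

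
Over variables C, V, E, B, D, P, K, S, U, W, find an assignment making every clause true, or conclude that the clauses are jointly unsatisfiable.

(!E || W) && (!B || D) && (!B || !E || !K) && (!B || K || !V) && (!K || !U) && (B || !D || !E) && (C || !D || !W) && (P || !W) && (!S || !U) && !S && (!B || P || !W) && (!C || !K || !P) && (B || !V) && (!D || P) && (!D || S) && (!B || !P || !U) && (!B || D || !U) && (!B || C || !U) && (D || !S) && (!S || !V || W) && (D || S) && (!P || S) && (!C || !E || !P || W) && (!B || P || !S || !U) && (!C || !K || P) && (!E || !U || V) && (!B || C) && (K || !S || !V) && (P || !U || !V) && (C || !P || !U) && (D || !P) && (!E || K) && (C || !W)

UNSATISFIABLE

Case S = True:
  Clause (!S) is falsified — contradiction.
Case S = False:
  (!D || S) forces D = False.
  Clause (D || S) is falsified — contradiction.
Both cases fail, so the formula is unsatisfiable.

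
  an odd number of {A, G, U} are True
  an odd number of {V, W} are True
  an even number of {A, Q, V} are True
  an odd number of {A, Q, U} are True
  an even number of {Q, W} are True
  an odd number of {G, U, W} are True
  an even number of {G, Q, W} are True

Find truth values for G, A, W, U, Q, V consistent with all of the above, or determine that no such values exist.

Adding constraints 2, 3, 4, 5, 6, 7 mod 2: every variable appears an even number of times on the left, so the left side is 0.
But the right sides sum to 1 (mod 2). 0 ≠ 1 — the system is inconsistent.

Unsatisfiable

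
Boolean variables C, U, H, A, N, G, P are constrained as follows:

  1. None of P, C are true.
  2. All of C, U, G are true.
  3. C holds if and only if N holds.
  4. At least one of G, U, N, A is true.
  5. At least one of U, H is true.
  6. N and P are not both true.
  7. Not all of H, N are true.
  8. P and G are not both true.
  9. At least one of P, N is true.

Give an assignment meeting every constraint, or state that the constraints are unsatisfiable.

Case C = True:
  Constraint (1) is violated (C=T) — contradiction.
Case C = False:
  Constraint (2) is violated (C=F) — contradiction.
Both cases fail — unsatisfiable.

Unsatisfiable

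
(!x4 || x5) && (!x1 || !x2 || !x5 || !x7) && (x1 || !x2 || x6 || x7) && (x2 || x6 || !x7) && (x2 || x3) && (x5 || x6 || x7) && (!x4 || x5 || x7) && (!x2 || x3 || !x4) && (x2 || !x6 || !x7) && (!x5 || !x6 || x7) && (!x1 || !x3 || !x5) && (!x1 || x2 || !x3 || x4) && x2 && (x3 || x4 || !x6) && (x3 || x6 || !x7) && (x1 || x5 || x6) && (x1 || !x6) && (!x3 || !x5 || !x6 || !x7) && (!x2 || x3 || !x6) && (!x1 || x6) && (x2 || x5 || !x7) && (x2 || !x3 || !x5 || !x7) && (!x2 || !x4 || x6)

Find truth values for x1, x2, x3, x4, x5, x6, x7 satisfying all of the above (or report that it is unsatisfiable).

Unit clause (x2) forces x2 = True.
Set x1 = True.
  then (!x1 || x6) forces x6 = True.
  then (!x2 || x3 || !x6) forces x3 = True.
  then (!x1 || !x3 || !x5) forces x5 = False.
  then (!x4 || x5) forces x4 = False.
Set x7 = False.
All clauses satisfied.

x1 = True; x2 = True; x3 = True; x4 = False; x5 = False; x6 = True; x7 = False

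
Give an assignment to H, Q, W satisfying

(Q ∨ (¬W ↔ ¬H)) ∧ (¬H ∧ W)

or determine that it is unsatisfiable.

H: False, Q: True, W: True

  Q ∨ (¬W ↔ ¬H) = True
    ¬W ↔ ¬H = False
      ¬W = False
      ¬H = True
  ¬H ∧ W = True
    ¬H = True
Both conjuncts True, so the formula holds.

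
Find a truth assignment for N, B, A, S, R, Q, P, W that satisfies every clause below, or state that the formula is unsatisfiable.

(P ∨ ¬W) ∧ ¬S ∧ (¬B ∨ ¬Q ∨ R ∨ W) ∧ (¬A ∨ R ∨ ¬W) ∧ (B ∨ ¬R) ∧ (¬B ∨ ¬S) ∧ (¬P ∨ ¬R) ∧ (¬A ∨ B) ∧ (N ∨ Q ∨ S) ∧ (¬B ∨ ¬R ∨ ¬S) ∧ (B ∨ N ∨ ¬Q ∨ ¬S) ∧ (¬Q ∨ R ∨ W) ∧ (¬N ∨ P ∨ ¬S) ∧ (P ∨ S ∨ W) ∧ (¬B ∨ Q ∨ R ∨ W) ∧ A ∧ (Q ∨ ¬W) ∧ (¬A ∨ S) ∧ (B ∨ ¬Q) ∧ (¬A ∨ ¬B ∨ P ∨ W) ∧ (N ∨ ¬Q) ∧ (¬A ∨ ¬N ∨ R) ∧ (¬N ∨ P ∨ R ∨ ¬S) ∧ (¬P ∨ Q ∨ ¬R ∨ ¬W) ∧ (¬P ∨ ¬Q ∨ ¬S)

Unsatisfiable — no assignment works.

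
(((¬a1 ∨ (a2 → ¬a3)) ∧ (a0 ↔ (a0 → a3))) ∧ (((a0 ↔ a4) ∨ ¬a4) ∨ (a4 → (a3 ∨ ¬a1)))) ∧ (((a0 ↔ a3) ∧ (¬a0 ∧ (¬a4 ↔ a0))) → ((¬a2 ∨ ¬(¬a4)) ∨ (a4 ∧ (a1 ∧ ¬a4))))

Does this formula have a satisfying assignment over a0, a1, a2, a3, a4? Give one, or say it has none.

a0 = True, a1 = True, a2 = False, a3 = True, a4 = False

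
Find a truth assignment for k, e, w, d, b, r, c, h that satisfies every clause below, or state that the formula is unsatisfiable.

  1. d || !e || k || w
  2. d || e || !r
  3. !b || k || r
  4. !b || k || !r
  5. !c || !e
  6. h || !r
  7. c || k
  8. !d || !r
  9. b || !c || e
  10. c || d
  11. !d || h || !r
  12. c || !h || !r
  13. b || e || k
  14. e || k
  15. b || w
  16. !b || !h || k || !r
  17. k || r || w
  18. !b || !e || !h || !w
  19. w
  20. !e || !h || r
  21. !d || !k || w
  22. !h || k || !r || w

Unit clause (w) forces w = True.
Try k = False:
  (c || k) forces c = True.
  (!c || !e) forces e = False.
  clause (e || k) is falsified — backtrack.
So k = True.
Set e = False.
Set d = True.
  then (!d || !r) forces r = False.
Set b = False.
  then (b || !c || e) forces c = False.
Set h = True.
All clauses satisfied.

k=T, e=F, w=T, d=T, b=F, r=F, c=F, h=T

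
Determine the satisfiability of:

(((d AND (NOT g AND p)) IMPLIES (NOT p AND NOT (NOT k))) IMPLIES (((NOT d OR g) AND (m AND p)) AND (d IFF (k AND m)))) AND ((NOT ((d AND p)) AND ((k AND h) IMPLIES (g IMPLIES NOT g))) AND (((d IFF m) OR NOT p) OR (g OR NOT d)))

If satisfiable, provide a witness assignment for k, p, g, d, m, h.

k=F, p=T, g=F, d=F, m=T, h=T

  ((d AND (NOT g AND p)) IMPLIES (NOT p AND NOT (NOT k))) IMPLIES (((NOT d OR g) AND (m AND p)) AND (d IFF (k AND m))) = True
    (d AND (NOT g AND p)) IMPLIES (NOT p AND NOT (NOT k)) = True
      d AND (NOT g AND p) = False
        NOT g AND p = True
          NOT g = True
      NOT p AND NOT (NOT k) = False
        NOT p = False
        NOT (NOT k) = False
          NOT k = True
    ((NOT d OR g) AND (m AND p)) AND (d IFF (k AND m)) = True
      (NOT d OR g) AND (m AND p) = True
        NOT d OR g = True
          NOT d = True
        m AND p = True
      d IFF (k AND m) = True
        k AND m = False
  (NOT ((d AND p)) AND ((k AND h) IMPLIES (g IMPLIES NOT g))) AND (((d IFF m) OR NOT p) OR (g OR NOT d)) = True
    NOT ((d AND p)) AND ((k AND h) IMPLIES (g IMPLIES NOT g)) = True
      NOT ((d AND p)) = True
        d AND p = False
      (k AND h) IMPLIES (g IMPLIES NOT g) = True
        k AND h = False
        g IMPLIES NOT g = True
          NOT g = True
    ((d IFF m) OR NOT p) OR (g OR NOT d) = True
      (d IFF m) OR NOT p = False
        d IFF m = False
        NOT p = False
      g OR NOT d = True
        NOT d = True
Both conjuncts True, so the formula holds.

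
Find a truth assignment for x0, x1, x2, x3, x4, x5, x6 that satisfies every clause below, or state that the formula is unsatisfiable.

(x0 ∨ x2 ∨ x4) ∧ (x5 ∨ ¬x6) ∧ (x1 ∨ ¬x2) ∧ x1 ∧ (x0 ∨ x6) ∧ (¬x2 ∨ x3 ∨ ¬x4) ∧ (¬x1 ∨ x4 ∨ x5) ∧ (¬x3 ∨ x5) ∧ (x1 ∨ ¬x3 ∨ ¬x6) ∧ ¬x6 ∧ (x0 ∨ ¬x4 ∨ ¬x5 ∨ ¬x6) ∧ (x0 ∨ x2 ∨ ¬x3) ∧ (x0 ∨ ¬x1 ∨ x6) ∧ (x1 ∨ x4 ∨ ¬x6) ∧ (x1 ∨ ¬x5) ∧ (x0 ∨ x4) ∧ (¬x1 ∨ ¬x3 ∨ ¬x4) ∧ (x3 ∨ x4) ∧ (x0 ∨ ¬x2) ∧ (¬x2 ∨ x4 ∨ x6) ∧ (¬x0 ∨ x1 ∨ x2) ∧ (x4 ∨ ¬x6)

x0: True, x1: True, x2: False, x3: True, x4: False, x5: True, x6: False

Unit clause (x1) forces x1 = True.
Unit clause (¬x6) forces x6 = False.
In (x0 ∨ ¬x1 ∨ x6) only x0 is left, so x0 = True.
Try x2 = True:
  (¬x2 ∨ x4 ∨ x6) forces x4 = True.
  (¬x2 ∨ x3 ∨ ¬x4) forces x3 = True.
  clause (¬x1 ∨ ¬x3 ∨ ¬x4) is falsified — backtrack.
So x2 = False.
Set x3 = True.
  then (¬x3 ∨ x5) forces x5 = True.
  then (¬x1 ∨ ¬x3 ∨ ¬x4) forces x4 = False.
All clauses satisfied.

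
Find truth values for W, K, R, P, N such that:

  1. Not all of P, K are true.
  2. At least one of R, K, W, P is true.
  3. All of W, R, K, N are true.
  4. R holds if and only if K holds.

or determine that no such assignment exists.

W = True, K = True, R = True, P = False, N = True

  (1) {P, K}: 1/2 true — not all ✓
  (2) {R, K, W, P}: 3 true — at least one ✓
  (3) {W, R, K, N}: all 4 true ✓
  (4) R=T, K=T — same ✓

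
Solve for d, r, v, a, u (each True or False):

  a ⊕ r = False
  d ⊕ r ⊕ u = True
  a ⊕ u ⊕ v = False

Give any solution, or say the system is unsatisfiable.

d = True, r = True, v = False, a = True, u = True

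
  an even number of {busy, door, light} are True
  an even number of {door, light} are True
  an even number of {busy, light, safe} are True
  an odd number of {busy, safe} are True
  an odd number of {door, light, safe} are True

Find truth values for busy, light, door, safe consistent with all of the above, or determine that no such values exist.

busy = False; light = True; door = True; safe = True

{busy, door, light}: 2 true → even ✓
{door, light}: 2 true → even ✓
{busy, light, safe}: 2 true → even ✓
{busy, safe}: 1 true → odd ✓
{door, light, safe}: 3 true → odd ✓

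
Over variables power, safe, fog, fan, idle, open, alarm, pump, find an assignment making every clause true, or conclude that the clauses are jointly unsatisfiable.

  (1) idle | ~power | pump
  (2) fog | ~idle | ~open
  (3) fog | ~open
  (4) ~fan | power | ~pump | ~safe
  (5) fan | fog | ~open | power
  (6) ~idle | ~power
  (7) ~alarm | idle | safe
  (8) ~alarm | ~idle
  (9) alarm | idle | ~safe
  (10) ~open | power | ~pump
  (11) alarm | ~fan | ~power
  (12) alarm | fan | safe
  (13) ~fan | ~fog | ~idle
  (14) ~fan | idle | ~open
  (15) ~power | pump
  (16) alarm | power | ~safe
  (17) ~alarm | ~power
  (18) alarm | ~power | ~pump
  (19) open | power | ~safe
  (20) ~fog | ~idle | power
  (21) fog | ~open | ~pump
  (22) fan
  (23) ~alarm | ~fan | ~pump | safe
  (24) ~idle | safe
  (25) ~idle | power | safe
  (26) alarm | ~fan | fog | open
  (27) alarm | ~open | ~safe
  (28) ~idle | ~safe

Unit clause (fan) forces fan = True.
Set power = False.
Set safe = False.
  then (~idle | safe) forces idle = False.
  then (~alarm | idle | safe) forces alarm = False.
  then (~fan | idle | ~open) forces open = False.
  then (alarm | ~fan | fog | open) forces fog = True.
Set pump = True.
All clauses satisfied.

power = False, safe = False, fog = True, fan = True, idle = False, open = False, alarm = False, pump = True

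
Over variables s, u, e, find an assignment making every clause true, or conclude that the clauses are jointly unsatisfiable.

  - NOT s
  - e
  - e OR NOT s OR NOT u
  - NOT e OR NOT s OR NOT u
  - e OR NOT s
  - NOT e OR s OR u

s: False, u: True, e: True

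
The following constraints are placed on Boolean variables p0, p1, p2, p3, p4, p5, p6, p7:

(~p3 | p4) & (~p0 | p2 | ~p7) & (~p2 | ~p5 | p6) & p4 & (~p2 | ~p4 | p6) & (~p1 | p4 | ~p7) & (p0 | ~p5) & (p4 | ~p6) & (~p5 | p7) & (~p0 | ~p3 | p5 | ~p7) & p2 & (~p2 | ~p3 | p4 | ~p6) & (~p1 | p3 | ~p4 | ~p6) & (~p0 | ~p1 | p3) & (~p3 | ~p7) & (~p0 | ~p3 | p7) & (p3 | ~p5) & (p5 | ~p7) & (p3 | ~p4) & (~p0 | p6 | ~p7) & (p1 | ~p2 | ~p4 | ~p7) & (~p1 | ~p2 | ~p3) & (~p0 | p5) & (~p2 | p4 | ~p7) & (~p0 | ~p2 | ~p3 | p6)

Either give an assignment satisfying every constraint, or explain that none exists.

p0: False, p1: False, p2: True, p3: True, p4: True, p5: False, p6: True, p7: False

Unit clause (p4) forces p4 = True.
Unit clause (p2) forces p2 = True.
In (p3 | ~p4) only p3 is left, so p3 = True.
In (~p1 | ~p2 | ~p3) only ~p1 is left, so p1 = False.
In (~p2 | ~p4 | p6) only p6 is left, so p6 = True.
In (~p3 | ~p7) only ~p7 is left, so p7 = False.
In (~p0 | ~p3 | p7) only ~p0 is left, so p0 = False.
In (p0 | ~p5) only ~p5 is left, so p5 = False.
All clauses satisfied.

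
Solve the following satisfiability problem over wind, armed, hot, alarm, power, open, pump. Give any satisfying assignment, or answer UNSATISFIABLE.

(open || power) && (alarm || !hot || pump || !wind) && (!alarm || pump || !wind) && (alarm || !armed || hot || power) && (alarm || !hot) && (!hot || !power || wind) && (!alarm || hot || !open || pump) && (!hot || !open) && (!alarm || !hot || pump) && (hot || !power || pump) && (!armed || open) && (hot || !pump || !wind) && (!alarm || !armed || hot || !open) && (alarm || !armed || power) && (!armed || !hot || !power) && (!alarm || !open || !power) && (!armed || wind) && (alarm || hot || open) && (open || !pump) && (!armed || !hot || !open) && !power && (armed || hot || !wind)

wind: False; armed: False; hot: False; alarm: False; power: False; open: True; pump: False

Unit clause (!power) forces power = False.
In (open || power) only open is left, so open = True.
In (!hot || !open) only !hot is left, so hot = False.
Try wind = True:
  (hot || !pump || !wind) forces pump = False.
  (!alarm || pump || !wind) forces alarm = False.
  (alarm || !armed || hot || power) forces armed = False.
  clause (armed || hot || !wind) is falsified — backtrack.
So wind = False.
  then (!armed || wind) forces armed = False.
Set alarm = False.
Set pump = False.
All clauses satisfied.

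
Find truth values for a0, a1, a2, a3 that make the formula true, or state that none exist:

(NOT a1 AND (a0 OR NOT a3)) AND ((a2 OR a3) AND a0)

a0=T; a1=F; a2=F; a3=T

  NOT a1 AND (a0 OR NOT a3) = True
    NOT a1 = True
    a0 OR NOT a3 = True
      NOT a3 = False
  (a2 OR a3) AND a0 = True
    a2 OR a3 = True
Both conjuncts True, so the formula holds.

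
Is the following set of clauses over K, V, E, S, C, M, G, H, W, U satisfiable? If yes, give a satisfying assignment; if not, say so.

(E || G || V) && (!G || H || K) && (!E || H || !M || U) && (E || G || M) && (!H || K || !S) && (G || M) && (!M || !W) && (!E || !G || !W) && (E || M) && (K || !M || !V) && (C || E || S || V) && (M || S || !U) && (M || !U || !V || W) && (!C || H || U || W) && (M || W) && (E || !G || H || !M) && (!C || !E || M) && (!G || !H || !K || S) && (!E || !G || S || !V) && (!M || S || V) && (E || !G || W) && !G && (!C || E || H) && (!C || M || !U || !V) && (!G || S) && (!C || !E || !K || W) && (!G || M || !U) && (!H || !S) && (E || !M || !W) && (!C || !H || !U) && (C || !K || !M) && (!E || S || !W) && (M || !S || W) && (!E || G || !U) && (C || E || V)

Unit clause (!G) forces G = False.
In (G || M) only M is left, so M = True.
In (!M || !W) only !W is left, so W = False.
Set K = True.
  then (C || !K || !M) forces C = True.
  then (!C || !E || !K || W) forces E = False.
  then (E || G || V) forces V = True.
  then (!C || E || H) forces H = True.
  then (!H || !S) forces S = False.
  then (!C || !H || !U) forces U = False.
All clauses satisfied.

K = True; V = True; E = False; S = False; C = True; M = True; G = False; H = True; W = False; U = False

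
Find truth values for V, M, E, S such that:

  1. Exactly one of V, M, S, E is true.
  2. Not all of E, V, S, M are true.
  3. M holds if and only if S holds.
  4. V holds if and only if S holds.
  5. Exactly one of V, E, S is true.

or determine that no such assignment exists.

V = False, M = False, E = True, S = False

  (1) {V, M, S, E}: 1 true — exactly one ✓
  (2) {E, V, S, M}: 1/4 true — not all ✓
  (3) M=F, S=F — same ✓
  (4) V=F, S=F — same ✓
  (5) {V, E, S}: 1 true — exactly one ✓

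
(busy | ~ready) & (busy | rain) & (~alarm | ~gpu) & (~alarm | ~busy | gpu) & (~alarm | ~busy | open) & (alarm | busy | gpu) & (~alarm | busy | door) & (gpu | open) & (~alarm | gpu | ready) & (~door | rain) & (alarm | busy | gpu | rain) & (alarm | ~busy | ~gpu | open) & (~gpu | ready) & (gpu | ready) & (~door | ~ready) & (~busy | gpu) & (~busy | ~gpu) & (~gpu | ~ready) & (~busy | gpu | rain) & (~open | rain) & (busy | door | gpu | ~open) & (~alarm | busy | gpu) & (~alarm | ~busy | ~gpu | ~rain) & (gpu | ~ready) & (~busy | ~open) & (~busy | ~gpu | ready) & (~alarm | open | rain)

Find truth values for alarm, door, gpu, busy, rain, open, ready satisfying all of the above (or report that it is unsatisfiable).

UNSATISFIABLE

Case gpu = True:
  (~alarm | ~gpu) forces alarm = False.
  (~gpu | ready) forces ready = True.
  Clause (~gpu | ~ready) is falsified — contradiction.
Case gpu = False:
  (gpu | open) forces open = True.
  (gpu | ready) forces ready = True.
  Clause (gpu | ~ready) is falsified — contradiction.
Both cases fail, so the formula is unsatisfiable.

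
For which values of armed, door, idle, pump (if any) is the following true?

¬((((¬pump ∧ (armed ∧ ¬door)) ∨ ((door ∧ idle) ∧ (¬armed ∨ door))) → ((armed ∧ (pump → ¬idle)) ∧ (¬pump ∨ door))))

armed = True, door = True, idle = True, pump = True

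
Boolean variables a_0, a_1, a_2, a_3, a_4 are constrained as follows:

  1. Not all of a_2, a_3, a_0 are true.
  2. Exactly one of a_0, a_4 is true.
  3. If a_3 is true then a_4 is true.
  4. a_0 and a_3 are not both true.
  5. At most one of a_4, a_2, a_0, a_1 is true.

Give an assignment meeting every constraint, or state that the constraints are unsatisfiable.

a_0=F, a_1=F, a_2=F, a_3=T, a_4=T

  (1) {a_2, a_3, a_0}: 1/3 true — not all ✓
  (2) {a_0, a_4}: 1 true — exactly one ✓
  (3) a_3=T ⇒ a_4: T ✓
  (4) a_0=F, a_3=T — not both ✓
  (5) {a_4, a_2, a_0, a_1}: 1 true — at most one ✓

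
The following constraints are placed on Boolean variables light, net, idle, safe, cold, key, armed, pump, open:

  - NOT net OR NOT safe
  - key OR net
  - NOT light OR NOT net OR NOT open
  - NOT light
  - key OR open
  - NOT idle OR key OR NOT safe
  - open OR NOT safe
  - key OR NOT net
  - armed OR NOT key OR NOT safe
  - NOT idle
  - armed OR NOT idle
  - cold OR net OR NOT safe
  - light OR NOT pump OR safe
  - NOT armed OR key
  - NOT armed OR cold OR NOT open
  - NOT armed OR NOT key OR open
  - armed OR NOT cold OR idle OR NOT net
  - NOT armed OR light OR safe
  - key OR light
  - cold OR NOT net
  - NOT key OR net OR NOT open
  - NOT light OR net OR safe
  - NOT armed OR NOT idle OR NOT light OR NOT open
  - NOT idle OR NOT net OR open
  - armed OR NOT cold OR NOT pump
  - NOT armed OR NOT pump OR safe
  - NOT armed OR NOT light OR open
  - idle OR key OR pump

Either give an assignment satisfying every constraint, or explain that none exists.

light = False; net = False; idle = False; safe = False; cold = True; key = True; armed = False; pump = False; open = False

Unit clause (NOT light) forces light = False.
Unit clause (NOT idle) forces idle = False.
In (key OR light) only key is left, so key = True.
Try net = True:
  (NOT net OR NOT safe) forces safe = False.
  (light OR NOT pump OR safe) forces pump = False.
  (NOT armed OR light OR safe) forces armed = False.
  (armed OR NOT cold OR idle OR NOT net) forces cold = False.
  clause (cold OR NOT net) is falsified — backtrack.
So net = False.
  then (NOT key OR net OR NOT open) forces open = False.
  then (open OR NOT safe) forces safe = False.
  then (light OR NOT pump OR safe) forces pump = False.
  then (NOT armed OR NOT key OR open) forces armed = False.
Set cold = True.
All clauses satisfied.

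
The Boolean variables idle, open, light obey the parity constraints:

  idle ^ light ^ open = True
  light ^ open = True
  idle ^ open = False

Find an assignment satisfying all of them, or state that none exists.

idle = False; open = False; light = True

idle ^ light ^ open = F ^ T ^ F = True ✓
light ^ open = T ^ F = True ✓
idle ^ open = F ^ F = False ✓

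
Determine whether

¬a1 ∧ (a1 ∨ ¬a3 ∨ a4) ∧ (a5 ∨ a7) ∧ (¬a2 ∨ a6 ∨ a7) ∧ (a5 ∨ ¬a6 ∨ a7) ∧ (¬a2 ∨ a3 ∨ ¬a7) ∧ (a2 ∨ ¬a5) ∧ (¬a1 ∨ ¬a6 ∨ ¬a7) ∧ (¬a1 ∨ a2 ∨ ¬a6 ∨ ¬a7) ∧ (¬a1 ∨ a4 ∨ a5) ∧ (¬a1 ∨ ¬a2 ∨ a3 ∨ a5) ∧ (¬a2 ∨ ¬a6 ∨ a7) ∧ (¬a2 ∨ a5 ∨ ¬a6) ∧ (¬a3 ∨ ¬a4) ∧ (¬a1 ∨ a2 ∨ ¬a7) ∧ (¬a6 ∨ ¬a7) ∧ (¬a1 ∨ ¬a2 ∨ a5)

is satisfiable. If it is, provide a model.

a1 = False, a2 = False, a3 = False, a4 = True, a5 = False, a6 = False, a7 = True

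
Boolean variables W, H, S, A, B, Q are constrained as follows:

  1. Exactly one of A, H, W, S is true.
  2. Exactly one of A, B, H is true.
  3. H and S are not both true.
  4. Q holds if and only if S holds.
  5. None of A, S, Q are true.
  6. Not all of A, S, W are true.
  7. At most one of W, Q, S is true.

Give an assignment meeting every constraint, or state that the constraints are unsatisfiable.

W: True; H: False; S: False; A: False; B: True; Q: False

  (1) {A, H, W, S}: 1 true — exactly one ✓
  (2) {A, B, H}: 1 true — exactly one ✓
  (3) H=F, S=F — not both ✓
  (4) Q=F, S=F — same ✓
  (5) {A, S, Q}: 0 true — none ✓
  (6) {A, S, W}: 1/3 true — not all ✓
  (7) {W, Q, S}: 1 true — at most one ✓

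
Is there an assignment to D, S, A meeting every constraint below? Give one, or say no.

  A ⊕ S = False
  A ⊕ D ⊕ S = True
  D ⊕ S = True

D = True; S = False; A = False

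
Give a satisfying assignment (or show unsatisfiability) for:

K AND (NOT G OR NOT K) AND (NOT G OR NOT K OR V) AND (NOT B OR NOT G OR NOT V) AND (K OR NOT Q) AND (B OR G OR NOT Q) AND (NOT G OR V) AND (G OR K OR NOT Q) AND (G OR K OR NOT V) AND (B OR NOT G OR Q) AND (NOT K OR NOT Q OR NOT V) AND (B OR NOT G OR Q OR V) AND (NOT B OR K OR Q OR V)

Unit clause (K) forces K = True.
In (NOT G OR NOT K) only NOT G is left, so G = False.
Set V = False.
Set Q = False.
Set B = True.
All clauses satisfied.

V=F; Q=F; B=T; K=T; G=F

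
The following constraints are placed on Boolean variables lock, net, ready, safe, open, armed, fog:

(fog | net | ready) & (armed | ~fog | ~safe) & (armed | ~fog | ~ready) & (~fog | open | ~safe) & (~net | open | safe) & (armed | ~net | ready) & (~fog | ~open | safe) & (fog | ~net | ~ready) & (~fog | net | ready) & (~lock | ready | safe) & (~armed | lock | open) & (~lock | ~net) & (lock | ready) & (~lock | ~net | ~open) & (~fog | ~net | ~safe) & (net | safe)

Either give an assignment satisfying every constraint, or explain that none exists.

Set lock = True.
  then (~lock | ~net) forces net = False.
  then (net | safe) forces safe = True.
Try ready = False:
  (fog | net | ready) forces fog = True.
  clause (~fog | net | ready) is falsified — backtrack.
So ready = True.
Set open = False.
  then (~fog | open | ~safe) forces fog = False.
Set armed = True.
All clauses satisfied.

lock=T; net=F; ready=T; safe=T; open=F; armed=T; fog=F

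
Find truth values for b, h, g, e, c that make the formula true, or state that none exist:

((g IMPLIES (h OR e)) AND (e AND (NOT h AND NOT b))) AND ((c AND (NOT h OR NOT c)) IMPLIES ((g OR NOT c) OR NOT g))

b=F; h=F; g=T; e=T; c=F

  (g IMPLIES (h OR e)) AND (e AND (NOT h AND NOT b)) = True
    g IMPLIES (h OR e) = True
      h OR e = True
    e AND (NOT h AND NOT b) = True
      NOT h AND NOT b = True
        NOT h = True
        NOT b = True
  (c AND (NOT h OR NOT c)) IMPLIES ((g OR NOT c) OR NOT g) = True
    c AND (NOT h OR NOT c) = False
      NOT h OR NOT c = True
        NOT h = True
        NOT c = True
    (g OR NOT c) OR NOT g = True
      g OR NOT c = True
        NOT c = True
      NOT g = False
Both conjuncts True, so the formula holds.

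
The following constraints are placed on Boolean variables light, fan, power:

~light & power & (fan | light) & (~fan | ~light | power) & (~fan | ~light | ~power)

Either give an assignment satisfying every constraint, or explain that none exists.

light=F, fan=T, power=T

Unit clause (~light) forces light = False.
Unit clause (power) forces power = True.
In (fan | light) only fan is left, so fan = True.
Check each clause:
  (~light): ~light holds.
  (power): power holds.
  (fan | light): fan holds.
  (~fan | ~light | power): ~light holds.
  (~fan | ~light | ~power): ~light holds.
All clauses satisfied.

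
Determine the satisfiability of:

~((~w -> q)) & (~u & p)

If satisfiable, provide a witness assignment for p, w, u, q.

p=T; w=F; u=F; q=F

  ~((~w -> q)) = True
    ~w -> q = False
      ~w = True
  ~u & p = True
    ~u = True
Both conjuncts True, so the formula holds.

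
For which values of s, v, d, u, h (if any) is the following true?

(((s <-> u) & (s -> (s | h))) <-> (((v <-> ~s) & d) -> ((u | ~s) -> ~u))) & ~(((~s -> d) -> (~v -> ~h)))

s=T; v=F; d=F; u=T; h=T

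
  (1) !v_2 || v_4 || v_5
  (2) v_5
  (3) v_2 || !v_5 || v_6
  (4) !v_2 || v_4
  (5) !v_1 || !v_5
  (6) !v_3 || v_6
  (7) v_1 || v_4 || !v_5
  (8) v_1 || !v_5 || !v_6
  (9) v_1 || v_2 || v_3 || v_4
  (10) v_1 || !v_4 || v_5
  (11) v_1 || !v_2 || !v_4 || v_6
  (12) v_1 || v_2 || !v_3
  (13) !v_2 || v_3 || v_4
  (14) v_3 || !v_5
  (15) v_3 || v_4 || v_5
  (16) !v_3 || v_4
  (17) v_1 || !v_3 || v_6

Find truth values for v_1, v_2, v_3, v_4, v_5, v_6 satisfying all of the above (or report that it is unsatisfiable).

Case v_3 = True:
  (v_5) forces v_5 = True.
  (!v_1 || !v_5) forces v_1 = False.
  (!v_3 || v_6) forces v_6 = True.
  Clause (v_1 || !v_5 || !v_6) is falsified — contradiction.
Case v_3 = False:
  (v_5) forces v_5 = True.
  Clause (v_3 || !v_5) is falsified — contradiction.
Both cases fail, so the formula is unsatisfiable.

UNSATISFIABLE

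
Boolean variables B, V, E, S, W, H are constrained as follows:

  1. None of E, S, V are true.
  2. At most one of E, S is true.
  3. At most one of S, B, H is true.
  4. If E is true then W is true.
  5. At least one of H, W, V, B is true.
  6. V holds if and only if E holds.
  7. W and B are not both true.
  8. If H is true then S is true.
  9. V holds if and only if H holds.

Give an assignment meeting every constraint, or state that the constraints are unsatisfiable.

B: True, V: False, E: False, S: False, W: False, H: False

  (1) {E, S, V}: 0 true — none ✓
  (2) {E, S}: 0 true — at most one ✓
  (3) {S, B, H}: 1 true — at most one ✓
  (4) E=F ⇒ W: vacuous ✓
  (5) {H, W, V, B}: 1 true — at least one ✓
  (6) V=F, E=F — same ✓
  (7) W=F, B=T — not both ✓
  (8) H=F ⇒ S: vacuous ✓
  (9) V=F, H=F — same ✓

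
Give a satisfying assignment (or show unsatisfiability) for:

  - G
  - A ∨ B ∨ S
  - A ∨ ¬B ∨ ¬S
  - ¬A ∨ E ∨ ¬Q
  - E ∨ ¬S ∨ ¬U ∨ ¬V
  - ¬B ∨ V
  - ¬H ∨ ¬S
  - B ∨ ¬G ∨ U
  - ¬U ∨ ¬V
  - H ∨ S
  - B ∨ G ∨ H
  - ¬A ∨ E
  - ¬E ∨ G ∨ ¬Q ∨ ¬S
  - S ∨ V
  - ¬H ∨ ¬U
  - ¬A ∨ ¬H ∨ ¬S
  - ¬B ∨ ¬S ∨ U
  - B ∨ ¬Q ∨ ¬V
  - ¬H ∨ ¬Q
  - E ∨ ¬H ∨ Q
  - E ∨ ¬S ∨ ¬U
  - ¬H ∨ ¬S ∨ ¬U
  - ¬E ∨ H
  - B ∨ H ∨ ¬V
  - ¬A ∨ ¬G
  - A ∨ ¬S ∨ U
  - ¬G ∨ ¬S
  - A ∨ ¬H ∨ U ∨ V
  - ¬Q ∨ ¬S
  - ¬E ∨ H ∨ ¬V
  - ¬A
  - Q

Case Q = True:
  (G) forces G = True.
  (¬H ∨ ¬Q) forces H = False.
  (H ∨ S) forces S = True.
  Clause (¬G ∨ ¬S) is falsified — contradiction.
Case Q = False:
  Clause (Q) is falsified — contradiction.
Both cases fail, so the formula is unsatisfiable.

The formula is unsatisfiable.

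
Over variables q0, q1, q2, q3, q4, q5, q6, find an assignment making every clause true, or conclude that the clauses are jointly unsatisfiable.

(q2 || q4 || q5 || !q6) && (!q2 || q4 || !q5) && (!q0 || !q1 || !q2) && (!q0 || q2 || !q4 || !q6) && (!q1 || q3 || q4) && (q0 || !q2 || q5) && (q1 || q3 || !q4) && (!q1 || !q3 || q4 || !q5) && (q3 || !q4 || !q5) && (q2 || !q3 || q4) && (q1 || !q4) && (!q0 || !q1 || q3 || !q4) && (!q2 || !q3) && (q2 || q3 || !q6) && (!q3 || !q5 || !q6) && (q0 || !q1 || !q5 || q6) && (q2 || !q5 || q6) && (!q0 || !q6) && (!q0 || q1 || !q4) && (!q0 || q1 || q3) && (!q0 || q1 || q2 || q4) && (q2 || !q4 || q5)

q0 = False; q1 = False; q2 = False; q3 = False; q4 = False; q5 = False; q6 = False

Set q0 = False.
Set q1 = False.
  then (q1 || !q4) forces q4 = False.
Try q2 = True:
  (!q2 || q4 || !q5) forces q5 = False.
  clause (q0 || !q2 || q5) is falsified — backtrack.
So q2 = False.
  then (q2 || !q3 || q4) forces q3 = False.
  then (q2 || q3 || !q6) forces q6 = False.
  then (q2 || !q5 || q6) forces q5 = False.
All clauses satisfied.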